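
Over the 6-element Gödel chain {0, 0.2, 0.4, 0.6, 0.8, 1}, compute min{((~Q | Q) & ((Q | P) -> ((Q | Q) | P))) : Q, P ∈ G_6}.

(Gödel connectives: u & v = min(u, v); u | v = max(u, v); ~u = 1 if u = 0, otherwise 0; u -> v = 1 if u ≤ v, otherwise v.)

0.20

The minimum is attained at Q = 0.2, P = 0:
  ~Q: Gödel ¬ of 0.2 = 0 (operand ≠ 0)
  (~Q | Q) = max(0, 0.2) = 0.2
  (Q | P) = max(0.2, 0) = 0.2
  (Q | Q) = max(0.2, 0.2) = 0.2
  ((Q | Q) | P) = max(0.2, 0) = 0.2
  ((Q | P) -> ((Q | Q) | P)): 0.2 ≤ 0.2, so result = 1
  ((~Q | Q) & ((Q | P) -> ((Q | Q) | P))) = min(0.2, 1) = 0.2
Checking all 36 assignments confirms none give a value below 0.20.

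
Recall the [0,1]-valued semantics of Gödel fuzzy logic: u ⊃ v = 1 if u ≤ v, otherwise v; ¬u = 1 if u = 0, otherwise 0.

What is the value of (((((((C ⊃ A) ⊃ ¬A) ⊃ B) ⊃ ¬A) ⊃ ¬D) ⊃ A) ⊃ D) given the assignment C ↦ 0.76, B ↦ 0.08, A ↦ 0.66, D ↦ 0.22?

0.22

(C ⊃ A): 0.76 > 0.66, so result = 0.66
¬A: Gödel ¬ of 0.66 = 0 (operand ≠ 0)
((C ⊃ A) ⊃ ¬A): 0.66 > 0, so result = 0
(((C ⊃ A) ⊃ ¬A) ⊃ B): 0 ≤ 0.08, so result = 1
¬A: Gödel ¬ of 0.66 = 0 (operand ≠ 0)
((((C ⊃ A) ⊃ ¬A) ⊃ B) ⊃ ¬A): 1 > 0, so result = 0
¬D: Gödel ¬ of 0.22 = 0 (operand ≠ 0)
(((((C ⊃ A) ⊃ ¬A) ⊃ B) ⊃ ¬A) ⊃ ¬D): 0 ≤ 0, so result = 1
((((((C ⊃ A) ⊃ ¬A) ⊃ B) ⊃ ¬A) ⊃ ¬D) ⊃ A): 1 > 0.66, so result = 0.66
(((((((C ⊃ A) ⊃ ¬A) ⊃ B) ⊃ ¬A) ⊃ ¬D) ⊃ A) ⊃ D): 0.66 > 0.22, so result = 0.22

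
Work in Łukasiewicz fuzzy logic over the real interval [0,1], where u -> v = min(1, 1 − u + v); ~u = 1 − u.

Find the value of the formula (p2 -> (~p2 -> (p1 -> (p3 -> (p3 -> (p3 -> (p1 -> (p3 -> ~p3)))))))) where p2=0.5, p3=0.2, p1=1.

1.00

~p2: Łukasiewicz ¬ gives 1 − 0.5 = 0.5
~p3: Łukasiewicz ¬ gives 1 − 0.2 = 0.8
(p3 -> ~p3): min(1, 1 − 0.2 + 0.8) = 1
(p1 -> (p3 -> ~p3)): min(1, 1 − 1 + 1) = 1
(p3 -> (p1 -> (p3 -> ~p3))): min(1, 1 − 0.2 + 1) = 1
(p3 -> (p3 -> (p1 -> (p3 -> ~p3)))): min(1, 1 − 0.2 + 1) = 1
(p3 -> (p3 -> (p3 -> (p1 -> (p3 -> ~p3))))): min(1, 1 − 0.2 + 1) = 1
(p1 -> (p3 -> (p3 -> (p3 -> (p1 -> (p3 -> ~p3)))))): min(1, 1 − 1 + 1) = 1
(~p2 -> (p1 -> (p3 -> (p3 -> (p3 -> (p1 -> (p3 -> ~p3))))))): min(1, 1 − 0.5 + 1) = 1
(p2 -> (~p2 -> (p1 -> (p3 -> (p3 -> (p3 -> (p1 -> (p3 -> ~p3)))))))): min(1, 1 − 0.5 + 1) = 1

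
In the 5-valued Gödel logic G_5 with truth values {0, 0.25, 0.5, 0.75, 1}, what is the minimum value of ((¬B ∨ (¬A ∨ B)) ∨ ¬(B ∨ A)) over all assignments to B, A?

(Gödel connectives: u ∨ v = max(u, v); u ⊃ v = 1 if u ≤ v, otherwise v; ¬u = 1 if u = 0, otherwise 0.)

The minimum is attained at B = 0.25, A = 0.25:
  ¬B: Gödel ¬ of 0.25 = 0 (operand ≠ 0)
  ¬A: Gödel ¬ of 0.25 = 0 (operand ≠ 0)
  (¬A ∨ B) = max(0, 0.25) = 0.25
  (¬B ∨ (¬A ∨ B)) = max(0, 0.25) = 0.25
  (B ∨ A) = max(0.25, 0.25) = 0.25
  ¬(B ∨ A): Gödel ¬ of 0.25 = 0 (operand ≠ 0)
  ((¬B ∨ (¬A ∨ B)) ∨ ¬(B ∨ A)) = max(0.25, 0) = 0.25
Checking all 25 assignments confirms none give a value below 0.25.

0.25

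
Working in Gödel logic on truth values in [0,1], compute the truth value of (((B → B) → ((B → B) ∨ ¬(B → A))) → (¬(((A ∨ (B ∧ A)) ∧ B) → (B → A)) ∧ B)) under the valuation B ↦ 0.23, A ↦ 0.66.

0.00

(B → B): 0.23 ≤ 0.23, so result = 1
(B → B): 0.23 ≤ 0.23, so result = 1
(B → A): 0.23 ≤ 0.66, so result = 1
¬(B → A): Gödel ¬ of 1 = 0 (operand ≠ 0)
((B → B) ∨ ¬(B → A)) = max(1, 0) = 1
((B → B) → ((B → B) ∨ ¬(B → A))): 1 ≤ 1, so result = 1
(B ∧ A) = min(0.23, 0.66) = 0.23
(A ∨ (B ∧ A)) = max(0.66, 0.23) = 0.66
((A ∨ (B ∧ A)) ∧ B) = min(0.66, 0.23) = 0.23
(B → A): 0.23 ≤ 0.66, so result = 1
(((A ∨ (B ∧ A)) ∧ B) → (B → A)): 0.23 ≤ 1, so result = 1
¬(((A ∨ (B ∧ A)) ∧ B) → (B → A)): Gödel ¬ of 1 = 0 (operand ≠ 0)
(¬(((A ∨ (B ∧ A)) ∧ B) → (B → A)) ∧ B) = min(0, 0.23) = 0
(((B → B) → ((B → B) ∨ ¬(B → A))) → (¬(((A ∨ (B ∧ A)) ∧ B) → (B → A)) ∧ B)): 1 > 0, so result = 0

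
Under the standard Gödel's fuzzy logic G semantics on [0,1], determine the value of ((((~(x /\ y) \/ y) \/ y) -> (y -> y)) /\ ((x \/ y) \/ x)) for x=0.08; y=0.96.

(x /\ y) = min(0.08, 0.96) = 0.08
~(x /\ y): Gödel ¬ of 0.08 = 0 (operand ≠ 0)
(~(x /\ y) \/ y) = max(0, 0.96) = 0.96
((~(x /\ y) \/ y) \/ y) = max(0.96, 0.96) = 0.96
(y -> y): 0.96 ≤ 0.96, so result = 1
(((~(x /\ y) \/ y) \/ y) -> (y -> y)): 0.96 ≤ 1, so result = 1
(x \/ y) = max(0.08, 0.96) = 0.96
((x \/ y) \/ x) = max(0.96, 0.08) = 0.96
((((~(x /\ y) \/ y) \/ y) -> (y -> y)) /\ ((x \/ y) \/ x)) = min(1, 0.96) = 0.96

0.96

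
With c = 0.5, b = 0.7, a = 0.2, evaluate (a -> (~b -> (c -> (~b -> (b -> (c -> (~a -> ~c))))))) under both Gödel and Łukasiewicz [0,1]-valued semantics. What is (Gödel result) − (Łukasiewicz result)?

0.00

Gödel evaluation:
  ~b: Gödel ¬ of 0.7 = 0 (operand ≠ 0)
  ~b: Gödel ¬ of 0.7 = 0 (operand ≠ 0)
  ~a: Gödel ¬ of 0.2 = 0 (operand ≠ 0)
  ~c: Gödel ¬ of 0.5 = 0 (operand ≠ 0)
  (~a -> ~c): 0 ≤ 0, so result = 1
  (c -> (~a -> ~c)): 0.5 ≤ 1, so result = 1
  (b -> (c -> (~a -> ~c))): 0.7 ≤ 1, so result = 1
  (~b -> (b -> (c -> (~a -> ~c)))): 0 ≤ 1, so result = 1
  (c -> (~b -> (b -> (c -> (~a -> ~c))))): 0.5 ≤ 1, so result = 1
  (~b -> (c -> (~b -> (b -> (c -> (~a -> ~c)))))): 0 ≤ 1, so result = 1
  (a -> (~b -> (c -> (~b -> (b -> (c -> (~a -> ~c))))))): 0.2 ≤ 1, so result = 1
  Gödel value = 1
Łukasiewicz evaluation:
  ~b: Łukasiewicz ¬ gives 1 − 0.7 = 0.3
  ~b: Łukasiewicz ¬ gives 1 − 0.7 = 0.3
  ~a: Łukasiewicz ¬ gives 1 − 0.2 = 0.8
  ~c: Łukasiewicz ¬ gives 1 − 0.5 = 0.5
  (~a -> ~c): min(1, 1 − 0.8 + 0.5) = 0.7
  (c -> (~a -> ~c)): min(1, 1 − 0.5 + 0.7) = 1
  (b -> (c -> (~a -> ~c))): min(1, 1 − 0.7 + 1) = 1
  (~b -> (b -> (c -> (~a -> ~c)))): min(1, 1 − 0.3 + 1) = 1
  (c -> (~b -> (b -> (c -> (~a -> ~c))))): min(1, 1 − 0.5 + 1) = 1
  (~b -> (c -> (~b -> (b -> (c -> (~a -> ~c)))))): min(1, 1 − 0.3 + 1) = 1
  (a -> (~b -> (c -> (~b -> (b -> (c -> (~a -> ~c))))))): min(1, 1 − 0.2 + 1) = 1
  Łukasiewicz value = 1
Difference: 1 − 1 = 0.00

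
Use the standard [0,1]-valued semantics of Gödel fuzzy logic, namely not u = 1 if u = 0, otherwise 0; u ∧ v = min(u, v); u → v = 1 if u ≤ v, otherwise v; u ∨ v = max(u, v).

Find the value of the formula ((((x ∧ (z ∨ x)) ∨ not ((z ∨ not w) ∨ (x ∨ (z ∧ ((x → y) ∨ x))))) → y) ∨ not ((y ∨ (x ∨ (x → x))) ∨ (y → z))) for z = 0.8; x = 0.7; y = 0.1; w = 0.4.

0.10

(z ∨ x) = max(0.8, 0.7) = 0.8
(x ∧ (z ∨ x)) = min(0.7, 0.8) = 0.7
not w: Gödel ¬ of 0.4 = 0 (operand ≠ 0)
(z ∨ not w) = max(0.8, 0) = 0.8
(x → y): 0.7 > 0.1, so result = 0.1
((x → y) ∨ x) = max(0.1, 0.7) = 0.7
(z ∧ ((x → y) ∨ x)) = min(0.8, 0.7) = 0.7
(x ∨ (z ∧ ((x → y) ∨ x))) = max(0.7, 0.7) = 0.7
((z ∨ not w) ∨ (x ∨ (z ∧ ((x → y) ∨ x)))) = max(0.8, 0.7) = 0.8
not ((z ∨ not w) ∨ (x ∨ (z ∧ ((x → y) ∨ x)))): Gödel ¬ of 0.8 = 0 (operand ≠ 0)
((x ∧ (z ∨ x)) ∨ not ((z ∨ not w) ∨ (x ∨ (z ∧ ((x → y) ∨ x))))) = max(0.7, 0) = 0.7
(((x ∧ (z ∨ x)) ∨ not ((z ∨ not w) ∨ (x ∨ (z ∧ ((x → y) ∨ x))))) → y): 0.7 > 0.1, so result = 0.1
(x → x): 0.7 ≤ 0.7, so result = 1
(x ∨ (x → x)) = max(0.7, 1) = 1
(y ∨ (x ∨ (x → x))) = max(0.1, 1) = 1
(y → z): 0.1 ≤ 0.8, so result = 1
((y ∨ (x ∨ (x → x))) ∨ (y → z)) = max(1, 1) = 1
not ((y ∨ (x ∨ (x → x))) ∨ (y → z)): Gödel ¬ of 1 = 0 (operand ≠ 0)
((((x ∧ (z ∨ x)) ∨ not ((z ∨ not w) ∨ (x ∨ (z ∧ ((x → y) ∨ x))))) → y) ∨ not ((y ∨ (x ∨ (x → x))) ∨ (y → z))) = max(0.1, 0) = 0.1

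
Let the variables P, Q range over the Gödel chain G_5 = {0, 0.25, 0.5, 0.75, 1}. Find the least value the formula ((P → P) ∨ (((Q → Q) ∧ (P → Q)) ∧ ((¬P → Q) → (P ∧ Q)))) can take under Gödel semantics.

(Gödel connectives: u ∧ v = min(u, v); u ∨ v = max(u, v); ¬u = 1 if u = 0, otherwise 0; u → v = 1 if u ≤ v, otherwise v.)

Every assignment gives 1. For instance at P = 0, Q = 0:
  (P → P): 0 ≤ 0, so result = 1
  (Q → Q): 0 ≤ 0, so result = 1
  (P → Q): 0 ≤ 0, so result = 1
  ((Q → Q) ∧ (P → Q)) = min(1, 1) = 1
  ¬P: Gödel ¬ of 0 = 1 (operand is 0)
  (¬P → Q): 1 > 0, so result = 0
  (P ∧ Q) = min(0, 0) = 0
  ((¬P → Q) → (P ∧ Q)): 0 ≤ 0, so result = 1
  (((Q → Q) ∧ (P → Q)) ∧ ((¬P → Q) → (P ∧ Q))) = min(1, 1) = 1
  ((P → P) ∨ (((Q → Q) ∧ (P → Q)) ∧ ((¬P → Q) → (P ∧ Q)))) = max(1, 1) = 1
All 25 assignments give value 1 — the formula is a G_5-tautology.

1.00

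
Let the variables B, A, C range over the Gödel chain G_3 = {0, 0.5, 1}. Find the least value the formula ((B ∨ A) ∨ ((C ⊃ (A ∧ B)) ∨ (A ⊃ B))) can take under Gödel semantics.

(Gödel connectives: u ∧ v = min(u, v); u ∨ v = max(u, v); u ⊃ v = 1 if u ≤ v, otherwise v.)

The minimum is attained at B = 0, A = 0.5, C = 0.5:
  (B ∨ A) = max(0, 0.5) = 0.5
  (A ∧ B) = min(0.5, 0) = 0
  (C ⊃ (A ∧ B)): 0.5 > 0, so result = 0
  (A ⊃ B): 0.5 > 0, so result = 0
  ((C ⊃ (A ∧ B)) ∨ (A ⊃ B)) = max(0, 0) = 0
  ((B ∨ A) ∨ ((C ⊃ (A ∧ B)) ∨ (A ⊃ B))) = max(0.5, 0) = 0.5
Checking all 27 assignments confirms none give a value below 0.50.

0.50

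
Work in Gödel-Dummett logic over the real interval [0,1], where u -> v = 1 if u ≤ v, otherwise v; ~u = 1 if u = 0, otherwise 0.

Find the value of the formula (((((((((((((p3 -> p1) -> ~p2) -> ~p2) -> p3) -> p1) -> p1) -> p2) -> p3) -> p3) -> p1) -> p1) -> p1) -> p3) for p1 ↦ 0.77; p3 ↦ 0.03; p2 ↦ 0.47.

(p3 -> p1): 0.03 ≤ 0.77, so result = 1
~p2: Gödel ¬ of 0.47 = 0 (operand ≠ 0)
((p3 -> p1) -> ~p2): 1 > 0, so result = 0
~p2: Gödel ¬ of 0.47 = 0 (operand ≠ 0)
(((p3 -> p1) -> ~p2) -> ~p2): 0 ≤ 0, so result = 1
((((p3 -> p1) -> ~p2) -> ~p2) -> p3): 1 > 0.03, so result = 0.03
(((((p3 -> p1) -> ~p2) -> ~p2) -> p3) -> p1): 0.03 ≤ 0.77, so result = 1
((((((p3 -> p1) -> ~p2) -> ~p2) -> p3) -> p1) -> p1): 1 > 0.77, so result = 0.77
(((((((p3 -> p1) -> ~p2) -> ~p2) -> p3) -> p1) -> p1) -> p2): 0.77 > 0.47, so result = 0.47
((((((((p3 -> p1) -> ~p2) -> ~p2) -> p3) -> p1) -> p1) -> p2) -> p3): 0.47 > 0.03, so result = 0.03
(((((((((p3 -> p1) -> ~p2) -> ~p2) -> p3) -> p1) -> p1) -> p2) -> p3) -> p3): 0.03 ≤ 0.03, so result = 1
((((((((((p3 -> p1) -> ~p2) -> ~p2) -> p3) -> p1) -> p1) -> p2) -> p3) -> p3) -> p1): 1 > 0.77, so result = 0.77
(((((((((((p3 -> p1) -> ~p2) -> ~p2) -> p3) -> p1) -> p1) -> p2) -> p3) -> p3) -> p1) -> p1): 0.77 ≤ 0.77, so result = 1
((((((((((((p3 -> p1) -> ~p2) -> ~p2) -> p3) -> p1) -> p1) -> p2) -> p3) -> p3) -> p1) -> p1) -> p1): 1 > 0.77, so result = 0.77
(((((((((((((p3 -> p1) -> ~p2) -> ~p2) -> p3) -> p1) -> p1) -> p2) -> p3) -> p3) -> p1) -> p1) -> p1) -> p3): 0.77 > 0.03, so result = 0.03

0.03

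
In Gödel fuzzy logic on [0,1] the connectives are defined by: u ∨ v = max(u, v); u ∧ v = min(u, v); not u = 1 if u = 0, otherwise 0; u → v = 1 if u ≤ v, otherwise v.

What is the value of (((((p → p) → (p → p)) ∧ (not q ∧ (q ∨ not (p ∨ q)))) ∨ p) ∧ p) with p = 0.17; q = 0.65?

(p → p): 0.17 ≤ 0.17, so result = 1
(p → p): 0.17 ≤ 0.17, so result = 1
((p → p) → (p → p)): 1 ≤ 1, so result = 1
not q: Gödel ¬ of 0.65 = 0 (operand ≠ 0)
(p ∨ q) = max(0.17, 0.65) = 0.65
not (p ∨ q): Gödel ¬ of 0.65 = 0 (operand ≠ 0)
(q ∨ not (p ∨ q)) = max(0.65, 0) = 0.65
(not q ∧ (q ∨ not (p ∨ q))) = min(0, 0.65) = 0
(((p → p) → (p → p)) ∧ (not q ∧ (q ∨ not (p ∨ q)))) = min(1, 0) = 0
((((p → p) → (p → p)) ∧ (not q ∧ (q ∨ not (p ∨ q)))) ∨ p) = max(0, 0.17) = 0.17
(((((p → p) → (p → p)) ∧ (not q ∧ (q ∨ not (p ∨ q)))) ∨ p) ∧ p) = min(0.17, 0.17) = 0.17

0.17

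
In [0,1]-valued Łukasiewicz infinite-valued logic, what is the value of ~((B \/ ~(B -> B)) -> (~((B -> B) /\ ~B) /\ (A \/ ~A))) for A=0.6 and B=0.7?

0.10

(B -> B): min(1, 1 − 0.7 + 0.7) = 1
~(B -> B): Łukasiewicz ¬ gives 1 − 1 = 0
(B \/ ~(B -> B)) = max(0.7, 0) = 0.7
(B -> B): min(1, 1 − 0.7 + 0.7) = 1
~B: Łukasiewicz ¬ gives 1 − 0.7 = 0.3
((B -> B) /\ ~B) = min(1, 0.3) = 0.3
~((B -> B) /\ ~B): Łukasiewicz ¬ gives 1 − 0.3 = 0.7
~A: Łukasiewicz ¬ gives 1 − 0.6 = 0.4
(A \/ ~A) = max(0.6, 0.4) = 0.6
(~((B -> B) /\ ~B) /\ (A \/ ~A)) = min(0.7, 0.6) = 0.6
((B \/ ~(B -> B)) -> (~((B -> B) /\ ~B) /\ (A \/ ~A))): min(1, 1 − 0.7 + 0.6) = 0.9
~((B \/ ~(B -> B)) -> (~((B -> B) /\ ~B) /\ (A \/ ~A))): Łukasiewicz ¬ gives 1 − 0.9 = 0.1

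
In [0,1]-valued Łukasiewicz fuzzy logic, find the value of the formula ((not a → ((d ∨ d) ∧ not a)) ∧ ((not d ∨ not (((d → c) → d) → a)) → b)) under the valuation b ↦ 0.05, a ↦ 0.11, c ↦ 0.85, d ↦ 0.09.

0.14

not a: Łukasiewicz ¬ gives 1 − 0.11 = 0.89
(d ∨ d) = max(0.09, 0.09) = 0.09
not a: Łukasiewicz ¬ gives 1 − 0.11 = 0.89
((d ∨ d) ∧ not a) = min(0.09, 0.89) = 0.09
(not a → ((d ∨ d) ∧ not a)): min(1, 1 − 0.89 + 0.09) = 0.2
not d: Łukasiewicz ¬ gives 1 − 0.09 = 0.91
(d → c): min(1, 1 − 0.09 + 0.85) = 1
((d → c) → d): min(1, 1 − 1 + 0.09) = 0.09
(((d → c) → d) → a): min(1, 1 − 0.09 + 0.11) = 1
not (((d → c) → d) → a): Łukasiewicz ¬ gives 1 − 1 = 0
(not d ∨ not (((d → c) → d) → a)) = max(0.91, 0) = 0.91
((not d ∨ not (((d → c) → d) → a)) → b): min(1, 1 − 0.91 + 0.05) = 0.14
((not a → ((d ∨ d) ∧ not a)) ∧ ((not d ∨ not (((d → c) → d) → a)) → b)) = min(0.2, 0.14) = 0.14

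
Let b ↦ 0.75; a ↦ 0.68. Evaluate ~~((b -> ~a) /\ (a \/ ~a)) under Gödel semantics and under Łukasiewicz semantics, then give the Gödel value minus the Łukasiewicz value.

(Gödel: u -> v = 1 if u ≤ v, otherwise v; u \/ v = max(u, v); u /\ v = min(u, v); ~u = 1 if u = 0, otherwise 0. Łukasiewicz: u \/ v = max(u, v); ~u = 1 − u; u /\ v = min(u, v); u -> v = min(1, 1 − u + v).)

-0.57

Gödel evaluation:
  ~a: Gödel ¬ of 0.68 = 0 (operand ≠ 0)
  (b -> ~a): 0.75 > 0, so result = 0
  ~a: Gödel ¬ of 0.68 = 0 (operand ≠ 0)
  (a \/ ~a) = max(0.68, 0) = 0.68
  ((b -> ~a) /\ (a \/ ~a)) = min(0, 0.68) = 0
  ~((b -> ~a) /\ (a \/ ~a)): Gödel ¬ of 0 = 1 (operand is 0)
  ~~((b -> ~a) /\ (a \/ ~a)): Gödel ¬ of 1 = 0 (operand ≠ 0)
  Gödel value = 0
Łukasiewicz evaluation:
  ~a: Łukasiewicz ¬ gives 1 − 0.68 = 0.32
  (b -> ~a): min(1, 1 − 0.75 + 0.32) = 0.57
  ~a: Łukasiewicz ¬ gives 1 − 0.68 = 0.32
  (a \/ ~a) = max(0.68, 0.32) = 0.68
  ((b -> ~a) /\ (a \/ ~a)) = min(0.57, 0.68) = 0.57
  ~((b -> ~a) /\ (a \/ ~a)): Łukasiewicz ¬ gives 1 − 0.57 = 0.43
  ~~((b -> ~a) /\ (a \/ ~a)): Łukasiewicz ¬ gives 1 − 0.43 = 0.57
  Łukasiewicz value = 0.57
Difference: 0 − 0.57 = -0.57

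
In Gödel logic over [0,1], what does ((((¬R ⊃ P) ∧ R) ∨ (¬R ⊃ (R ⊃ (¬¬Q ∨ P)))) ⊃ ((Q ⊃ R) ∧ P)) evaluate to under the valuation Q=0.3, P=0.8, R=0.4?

0.80

¬R: Gödel ¬ of 0.4 = 0 (operand ≠ 0)
(¬R ⊃ P): 0 ≤ 0.8, so result = 1
((¬R ⊃ P) ∧ R) = min(1, 0.4) = 0.4
¬R: Gödel ¬ of 0.4 = 0 (operand ≠ 0)
¬Q: Gödel ¬ of 0.3 = 0 (operand ≠ 0)
¬¬Q: Gödel ¬ of 0 = 1 (operand is 0)
(¬¬Q ∨ P) = max(1, 0.8) = 1
(R ⊃ (¬¬Q ∨ P)): 0.4 ≤ 1, so result = 1
(¬R ⊃ (R ⊃ (¬¬Q ∨ P))): 0 ≤ 1, so result = 1
(((¬R ⊃ P) ∧ R) ∨ (¬R ⊃ (R ⊃ (¬¬Q ∨ P)))) = max(0.4, 1) = 1
(Q ⊃ R): 0.3 ≤ 0.4, so result = 1
((Q ⊃ R) ∧ P) = min(1, 0.8) = 0.8
((((¬R ⊃ P) ∧ R) ∨ (¬R ⊃ (R ⊃ (¬¬Q ∨ P)))) ⊃ ((Q ⊃ R) ∧ P)): 1 > 0.8, so result = 0.8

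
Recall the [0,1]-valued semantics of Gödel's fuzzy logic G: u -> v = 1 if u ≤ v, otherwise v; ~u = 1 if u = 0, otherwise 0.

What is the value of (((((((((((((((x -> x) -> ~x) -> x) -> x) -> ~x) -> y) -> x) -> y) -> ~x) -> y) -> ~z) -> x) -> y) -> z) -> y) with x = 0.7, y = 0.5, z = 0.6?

(x -> x): 0.7 ≤ 0.7, so result = 1
~x: Gödel ¬ of 0.7 = 0 (operand ≠ 0)
((x -> x) -> ~x): 1 > 0, so result = 0
(((x -> x) -> ~x) -> x): 0 ≤ 0.7, so result = 1
((((x -> x) -> ~x) -> x) -> x): 1 > 0.7, so result = 0.7
~x: Gödel ¬ of 0.7 = 0 (operand ≠ 0)
(((((x -> x) -> ~x) -> x) -> x) -> ~x): 0.7 > 0, so result = 0
((((((x -> x) -> ~x) -> x) -> x) -> ~x) -> y): 0 ≤ 0.5, so result = 1
(((((((x -> x) -> ~x) -> x) -> x) -> ~x) -> y) -> x): 1 > 0.7, so result = 0.7
((((((((x -> x) -> ~x) -> x) -> x) -> ~x) -> y) -> x) -> y): 0.7 > 0.5, so result = 0.5
~x: Gödel ¬ of 0.7 = 0 (operand ≠ 0)
(((((((((x -> x) -> ~x) -> x) -> x) -> ~x) -> y) -> x) -> y) -> ~x): 0.5 > 0, so result = 0
((((((((((x -> x) -> ~x) -> x) -> x) -> ~x) -> y) -> x) -> y) -> ~x) -> y): 0 ≤ 0.5, so result = 1
~z: Gödel ¬ of 0.6 = 0 (operand ≠ 0)
(((((((((((x -> x) -> ~x) -> x) -> x) -> ~x) -> y) -> x) -> y) -> ~x) -> y) -> ~z): 1 > 0, so result = 0
((((((((((((x -> x) -> ~x) -> x) -> x) -> ~x) -> y) -> x) -> y) -> ~x) -> y) -> ~z) -> x): 0 ≤ 0.7, so result = 1
(((((((((((((x -> x) -> ~x) -> x) -> x) -> ~x) -> y) -> x) -> y) -> ~x) -> y) -> ~z) -> x) -> y): 1 > 0.5, so result = 0.5
((((((((((((((x -> x) -> ~x) -> x) -> x) -> ~x) -> y) -> x) -> y) -> ~x) -> y) -> ~z) -> x) -> y) -> z): 0.5 ≤ 0.6, so result = 1
(((((((((((((((x -> x) -> ~x) -> x) -> x) -> ~x) -> y) -> x) -> y) -> ~x) -> y) -> ~z) -> x) -> y) -> z) -> y): 1 > 0.5, so result = 0.5

0.50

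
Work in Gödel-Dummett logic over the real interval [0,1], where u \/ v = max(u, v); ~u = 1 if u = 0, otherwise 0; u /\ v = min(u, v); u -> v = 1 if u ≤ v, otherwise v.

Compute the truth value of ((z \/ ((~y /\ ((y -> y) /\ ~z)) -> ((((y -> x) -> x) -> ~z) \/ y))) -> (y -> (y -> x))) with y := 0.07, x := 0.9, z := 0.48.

~y: Gödel ¬ of 0.07 = 0 (operand ≠ 0)
(y -> y): 0.07 ≤ 0.07, so result = 1
~z: Gödel ¬ of 0.48 = 0 (operand ≠ 0)
((y -> y) /\ ~z) = min(1, 0) = 0
(~y /\ ((y -> y) /\ ~z)) = min(0, 0) = 0
(y -> x): 0.07 ≤ 0.9, so result = 1
((y -> x) -> x): 1 > 0.9, so result = 0.9
~z: Gödel ¬ of 0.48 = 0 (operand ≠ 0)
(((y -> x) -> x) -> ~z): 0.9 > 0, so result = 0
((((y -> x) -> x) -> ~z) \/ y) = max(0, 0.07) = 0.07
((~y /\ ((y -> y) /\ ~z)) -> ((((y -> x) -> x) -> ~z) \/ y)): 0 ≤ 0.07, so result = 1
(z \/ ((~y /\ ((y -> y) /\ ~z)) -> ((((y -> x) -> x) -> ~z) \/ y))) = max(0.48, 1) = 1
(y -> x): 0.07 ≤ 0.9, so result = 1
(y -> (y -> x)): 0.07 ≤ 1, so result = 1
((z \/ ((~y /\ ((y -> y) /\ ~z)) -> ((((y -> x) -> x) -> ~z) \/ y))) -> (y -> (y -> x))): 1 ≤ 1, so result = 1

1.00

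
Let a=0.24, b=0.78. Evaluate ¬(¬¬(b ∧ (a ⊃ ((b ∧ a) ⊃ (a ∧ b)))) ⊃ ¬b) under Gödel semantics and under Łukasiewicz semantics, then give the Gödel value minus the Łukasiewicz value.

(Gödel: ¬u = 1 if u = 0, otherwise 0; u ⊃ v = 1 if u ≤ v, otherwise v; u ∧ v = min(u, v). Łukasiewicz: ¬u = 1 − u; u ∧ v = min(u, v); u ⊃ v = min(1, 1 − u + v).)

Gödel evaluation:
  (b ∧ a) = min(0.78, 0.24) = 0.24
  (a ∧ b) = min(0.24, 0.78) = 0.24
  ((b ∧ a) ⊃ (a ∧ b)): 0.24 ≤ 0.24, so result = 1
  (a ⊃ ((b ∧ a) ⊃ (a ∧ b))): 0.24 ≤ 1, so result = 1
  (b ∧ (a ⊃ ((b ∧ a) ⊃ (a ∧ b)))) = min(0.78, 1) = 0.78
  ¬(b ∧ (a ⊃ ((b ∧ a) ⊃ (a ∧ b)))): Gödel ¬ of 0.78 = 0 (operand ≠ 0)
  ¬¬(b ∧ (a ⊃ ((b ∧ a) ⊃ (a ∧ b)))): Gödel ¬ of 0 = 1 (operand is 0)
  ¬b: Gödel ¬ of 0.78 = 0 (operand ≠ 0)
  (¬¬(b ∧ (a ⊃ ((b ∧ a) ⊃ (a ∧ b)))) ⊃ ¬b): 1 > 0, so result = 0
  ¬(¬¬(b ∧ (a ⊃ ((b ∧ a) ⊃ (a ∧ b)))) ⊃ ¬b): Gödel ¬ of 0 = 1 (operand is 0)
  Gödel value = 1
Łukasiewicz evaluation:
  (b ∧ a) = min(0.78, 0.24) = 0.24
  (a ∧ b) = min(0.24, 0.78) = 0.24
  ((b ∧ a) ⊃ (a ∧ b)): min(1, 1 − 0.24 + 0.24) = 1
  (a ⊃ ((b ∧ a) ⊃ (a ∧ b))): min(1, 1 − 0.24 + 1) = 1
  (b ∧ (a ⊃ ((b ∧ a) ⊃ (a ∧ b)))) = min(0.78, 1) = 0.78
  ¬(b ∧ (a ⊃ ((b ∧ a) ⊃ (a ∧ b)))): Łukasiewicz ¬ gives 1 − 0.78 = 0.22
  ¬¬(b ∧ (a ⊃ ((b ∧ a) ⊃ (a ∧ b)))): Łukasiewicz ¬ gives 1 − 0.22 = 0.78
  ¬b: Łukasiewicz ¬ gives 1 − 0.78 = 0.22
  (¬¬(b ∧ (a ⊃ ((b ∧ a) ⊃ (a ∧ b)))) ⊃ ¬b): min(1, 1 − 0.78 + 0.22) = 0.44
  ¬(¬¬(b ∧ (a ⊃ ((b ∧ a) ⊃ (a ∧ b)))) ⊃ ¬b): Łukasiewicz ¬ gives 1 − 0.44 = 0.56
  Łukasiewicz value = 0.56
Difference: 1 − 0.56 = 0.44

0.44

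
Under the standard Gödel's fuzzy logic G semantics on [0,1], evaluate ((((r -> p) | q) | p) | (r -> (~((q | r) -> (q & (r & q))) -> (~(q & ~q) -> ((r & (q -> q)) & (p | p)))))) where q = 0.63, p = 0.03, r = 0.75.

(r -> p): 0.75 > 0.03, so result = 0.03
((r -> p) | q) = max(0.03, 0.63) = 0.63
(((r -> p) | q) | p) = max(0.63, 0.03) = 0.63
(q | r) = max(0.63, 0.75) = 0.75
(r & q) = min(0.75, 0.63) = 0.63
(q & (r & q)) = min(0.63, 0.63) = 0.63
((q | r) -> (q & (r & q))): 0.75 > 0.63, so result = 0.63
~((q | r) -> (q & (r & q))): Gödel ¬ of 0.63 = 0 (operand ≠ 0)
~q: Gödel ¬ of 0.63 = 0 (operand ≠ 0)
(q & ~q) = min(0.63, 0) = 0
~(q & ~q): Gödel ¬ of 0 = 1 (operand is 0)
(q -> q): 0.63 ≤ 0.63, so result = 1
(r & (q -> q)) = min(0.75, 1) = 0.75
(p | p) = max(0.03, 0.03) = 0.03
((r & (q -> q)) & (p | p)) = min(0.75, 0.03) = 0.03
(~(q & ~q) -> ((r & (q -> q)) & (p | p))): 1 > 0.03, so result = 0.03
(~((q | r) -> (q & (r & q))) -> (~(q & ~q) -> ((r & (q -> q)) & (p | p)))): 0 ≤ 0.03, so result = 1
(r -> (~((q | r) -> (q & (r & q))) -> (~(q & ~q) -> ((r & (q -> q)) & (p | p))))): 0.75 ≤ 1, so result = 1
((((r -> p) | q) | p) | (r -> (~((q | r) -> (q & (r & q))) -> (~(q & ~q) -> ((r & (q -> q)) & (p | p)))))) = max(0.63, 1) = 1

1.00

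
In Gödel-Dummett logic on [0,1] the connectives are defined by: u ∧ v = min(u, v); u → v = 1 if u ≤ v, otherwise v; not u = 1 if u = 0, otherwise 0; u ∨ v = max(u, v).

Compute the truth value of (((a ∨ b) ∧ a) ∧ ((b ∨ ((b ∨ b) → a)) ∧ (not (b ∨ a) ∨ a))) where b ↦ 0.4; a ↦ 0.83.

(a ∨ b) = max(0.83, 0.4) = 0.83
((a ∨ b) ∧ a) = min(0.83, 0.83) = 0.83
(b ∨ b) = max(0.4, 0.4) = 0.4
((b ∨ b) → a): 0.4 ≤ 0.83, so result = 1
(b ∨ ((b ∨ b) → a)) = max(0.4, 1) = 1
(b ∨ a) = max(0.4, 0.83) = 0.83
not (b ∨ a): Gödel ¬ of 0.83 = 0 (operand ≠ 0)
(not (b ∨ a) ∨ a) = max(0, 0.83) = 0.83
((b ∨ ((b ∨ b) → a)) ∧ (not (b ∨ a) ∨ a)) = min(1, 0.83) = 0.83
(((a ∨ b) ∧ a) ∧ ((b ∨ ((b ∨ b) → a)) ∧ (not (b ∨ a) ∨ a))) = min(0.83, 0.83) = 0.83

0.83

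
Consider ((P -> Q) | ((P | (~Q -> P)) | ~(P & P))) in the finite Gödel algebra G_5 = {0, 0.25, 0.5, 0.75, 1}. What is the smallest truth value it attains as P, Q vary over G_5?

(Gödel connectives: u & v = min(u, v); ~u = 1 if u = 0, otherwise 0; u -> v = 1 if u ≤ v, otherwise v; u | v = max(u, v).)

0.25

The minimum is attained at P = 0.25, Q = 0:
  (P -> Q): 0.25 > 0, so result = 0
  ~Q: Gödel ¬ of 0 = 1 (operand is 0)
  (~Q -> P): 1 > 0.25, so result = 0.25
  (P | (~Q -> P)) = max(0.25, 0.25) = 0.25
  (P & P) = min(0.25, 0.25) = 0.25
  ~(P & P): Gödel ¬ of 0.25 = 0 (operand ≠ 0)
  ((P | (~Q -> P)) | ~(P & P)) = max(0.25, 0) = 0.25
  ((P -> Q) | ((P | (~Q -> P)) | ~(P & P))) = max(0, 0.25) = 0.25
Checking all 25 assignments confirms none give a value below 0.25.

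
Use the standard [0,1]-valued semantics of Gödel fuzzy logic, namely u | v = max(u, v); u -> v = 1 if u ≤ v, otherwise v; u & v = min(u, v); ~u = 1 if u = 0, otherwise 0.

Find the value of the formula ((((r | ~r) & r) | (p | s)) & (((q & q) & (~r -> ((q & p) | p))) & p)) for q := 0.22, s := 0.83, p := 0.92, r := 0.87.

~r: Gödel ¬ of 0.87 = 0 (operand ≠ 0)
(r | ~r) = max(0.87, 0) = 0.87
((r | ~r) & r) = min(0.87, 0.87) = 0.87
(p | s) = max(0.92, 0.83) = 0.92
(((r | ~r) & r) | (p | s)) = max(0.87, 0.92) = 0.92
(q & q) = min(0.22, 0.22) = 0.22
~r: Gödel ¬ of 0.87 = 0 (operand ≠ 0)
(q & p) = min(0.22, 0.92) = 0.22
((q & p) | p) = max(0.22, 0.92) = 0.92
(~r -> ((q & p) | p)): 0 ≤ 0.92, so result = 1
((q & q) & (~r -> ((q & p) | p))) = min(0.22, 1) = 0.22
(((q & q) & (~r -> ((q & p) | p))) & p) = min(0.22, 0.92) = 0.22
((((r | ~r) & r) | (p | s)) & (((q & q) & (~r -> ((q & p) | p))) & p)) = min(0.92, 0.22) = 0.22

0.22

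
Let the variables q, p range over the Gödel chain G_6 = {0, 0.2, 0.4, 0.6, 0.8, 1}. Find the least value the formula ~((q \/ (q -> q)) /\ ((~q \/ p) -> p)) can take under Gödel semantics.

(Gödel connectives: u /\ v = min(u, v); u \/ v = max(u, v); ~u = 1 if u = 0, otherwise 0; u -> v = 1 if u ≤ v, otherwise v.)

The minimum is attained at q = 0, p = 0.2:
  (q -> q): 0 ≤ 0, so result = 1
  (q \/ (q -> q)) = max(0, 1) = 1
  ~q: Gödel ¬ of 0 = 1 (operand is 0)
  (~q \/ p) = max(1, 0.2) = 1
  ((~q \/ p) -> p): 1 > 0.2, so result = 0.2
  ((q \/ (q -> q)) /\ ((~q \/ p) -> p)) = min(1, 0.2) = 0.2
  ~((q \/ (q -> q)) /\ ((~q \/ p) -> p)): Gödel ¬ of 0.2 = 0 (operand ≠ 0)
Checking all 36 assignments confirms none give a value below 0.00.

0.00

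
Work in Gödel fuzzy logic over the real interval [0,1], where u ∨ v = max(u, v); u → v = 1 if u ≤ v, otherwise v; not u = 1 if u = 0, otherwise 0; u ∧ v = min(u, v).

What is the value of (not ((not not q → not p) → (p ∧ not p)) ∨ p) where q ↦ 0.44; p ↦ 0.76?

not q: Gödel ¬ of 0.44 = 0 (operand ≠ 0)
not not q: Gödel ¬ of 0 = 1 (operand is 0)
not p: Gödel ¬ of 0.76 = 0 (operand ≠ 0)
(not not q → not p): 1 > 0, so result = 0
not p: Gödel ¬ of 0.76 = 0 (operand ≠ 0)
(p ∧ not p) = min(0.76, 0) = 0
((not not q → not p) → (p ∧ not p)): 0 ≤ 0, so result = 1
not ((not not q → not p) → (p ∧ not p)): Gödel ¬ of 1 = 0 (operand ≠ 0)
(not ((not not q → not p) → (p ∧ not p)) ∨ p) = max(0, 0.76) = 0.76

0.76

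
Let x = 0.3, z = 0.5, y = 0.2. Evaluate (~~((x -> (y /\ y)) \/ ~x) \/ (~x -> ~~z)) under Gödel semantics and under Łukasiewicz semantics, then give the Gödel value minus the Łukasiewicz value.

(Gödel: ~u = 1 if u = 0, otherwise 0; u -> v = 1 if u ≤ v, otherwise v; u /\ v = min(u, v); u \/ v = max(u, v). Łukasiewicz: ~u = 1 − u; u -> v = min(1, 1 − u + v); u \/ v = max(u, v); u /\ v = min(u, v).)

Gödel evaluation:
  (y /\ y) = min(0.2, 0.2) = 0.2
  (x -> (y /\ y)): 0.3 > 0.2, so result = 0.2
  ~x: Gödel ¬ of 0.3 = 0 (operand ≠ 0)
  ((x -> (y /\ y)) \/ ~x) = max(0.2, 0) = 0.2
  ~((x -> (y /\ y)) \/ ~x): Gödel ¬ of 0.2 = 0 (operand ≠ 0)
  ~~((x -> (y /\ y)) \/ ~x): Gödel ¬ of 0 = 1 (operand is 0)
  ~x: Gödel ¬ of 0.3 = 0 (operand ≠ 0)
  ~z: Gödel ¬ of 0.5 = 0 (operand ≠ 0)
  ~~z: Gödel ¬ of 0 = 1 (operand is 0)
  (~x -> ~~z): 0 ≤ 1, so result = 1
  (~~((x -> (y /\ y)) \/ ~x) \/ (~x -> ~~z)) = max(1, 1) = 1
  Gödel value = 1
Łukasiewicz evaluation:
  (y /\ y) = min(0.2, 0.2) = 0.2
  (x -> (y /\ y)): min(1, 1 − 0.3 + 0.2) = 0.9
  ~x: Łukasiewicz ¬ gives 1 − 0.3 = 0.7
  ((x -> (y /\ y)) \/ ~x) = max(0.9, 0.7) = 0.9
  ~((x -> (y /\ y)) \/ ~x): Łukasiewicz ¬ gives 1 − 0.9 = 0.1
  ~~((x -> (y /\ y)) \/ ~x): Łukasiewicz ¬ gives 1 − 0.1 = 0.9
  ~x: Łukasiewicz ¬ gives 1 − 0.3 = 0.7
  ~z: Łukasiewicz ¬ gives 1 − 0.5 = 0.5
  ~~z: Łukasiewicz ¬ gives 1 − 0.5 = 0.5
  (~x -> ~~z): min(1, 1 − 0.7 + 0.5) = 0.8
  (~~((x -> (y /\ y)) \/ ~x) \/ (~x -> ~~z)) = max(0.9, 0.8) = 0.9
  Łukasiewicz value = 0.9
Difference: 1 − 0.9 = 0.10

0.10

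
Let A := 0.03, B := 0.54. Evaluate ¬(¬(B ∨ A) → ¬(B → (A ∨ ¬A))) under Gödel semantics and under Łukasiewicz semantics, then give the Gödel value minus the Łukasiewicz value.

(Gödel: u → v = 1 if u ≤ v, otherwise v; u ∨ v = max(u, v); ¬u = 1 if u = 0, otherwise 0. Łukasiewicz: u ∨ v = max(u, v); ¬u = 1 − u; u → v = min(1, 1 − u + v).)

-0.46

Gödel evaluation:
  (B ∨ A) = max(0.54, 0.03) = 0.54
  ¬(B ∨ A): Gödel ¬ of 0.54 = 0 (operand ≠ 0)
  ¬A: Gödel ¬ of 0.03 = 0 (operand ≠ 0)
  (A ∨ ¬A) = max(0.03, 0) = 0.03
  (B → (A ∨ ¬A)): 0.54 > 0.03, so result = 0.03
  ¬(B → (A ∨ ¬A)): Gödel ¬ of 0.03 = 0 (operand ≠ 0)
  (¬(B ∨ A) → ¬(B → (A ∨ ¬A))): 0 ≤ 0, so result = 1
  ¬(¬(B ∨ A) → ¬(B → (A ∨ ¬A))): Gödel ¬ of 1 = 0 (operand ≠ 0)
  Gödel value = 0
Łukasiewicz evaluation:
  (B ∨ A) = max(0.54, 0.03) = 0.54
  ¬(B ∨ A): Łukasiewicz ¬ gives 1 − 0.54 = 0.46
  ¬A: Łukasiewicz ¬ gives 1 − 0.03 = 0.97
  (A ∨ ¬A) = max(0.03, 0.97) = 0.97
  (B → (A ∨ ¬A)): min(1, 1 − 0.54 + 0.97) = 1
  ¬(B → (A ∨ ¬A)): Łukasiewicz ¬ gives 1 − 1 = 0
  (¬(B ∨ A) → ¬(B → (A ∨ ¬A))): min(1, 1 − 0.46 + 0) = 0.54
  ¬(¬(B ∨ A) → ¬(B → (A ∨ ¬A))): Łukasiewicz ¬ gives 1 − 0.54 = 0.46
  Łukasiewicz value = 0.46
Difference: 0 − 0.46 = -0.46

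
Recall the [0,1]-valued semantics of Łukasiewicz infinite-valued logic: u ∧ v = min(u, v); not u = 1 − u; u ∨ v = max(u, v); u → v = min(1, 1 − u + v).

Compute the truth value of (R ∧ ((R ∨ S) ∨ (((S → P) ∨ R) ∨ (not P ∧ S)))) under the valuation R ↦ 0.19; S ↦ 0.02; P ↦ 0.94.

0.19

(R ∨ S) = max(0.19, 0.02) = 0.19
(S → P): min(1, 1 − 0.02 + 0.94) = 1
((S → P) ∨ R) = max(1, 0.19) = 1
not P: Łukasiewicz ¬ gives 1 − 0.94 = 0.06
(not P ∧ S) = min(0.06, 0.02) = 0.02
(((S → P) ∨ R) ∨ (not P ∧ S)) = max(1, 0.02) = 1
((R ∨ S) ∨ (((S → P) ∨ R) ∨ (not P ∧ S))) = max(0.19, 1) = 1
(R ∧ ((R ∨ S) ∨ (((S → P) ∨ R) ∨ (not P ∧ S)))) = min(0.19, 1) = 0.19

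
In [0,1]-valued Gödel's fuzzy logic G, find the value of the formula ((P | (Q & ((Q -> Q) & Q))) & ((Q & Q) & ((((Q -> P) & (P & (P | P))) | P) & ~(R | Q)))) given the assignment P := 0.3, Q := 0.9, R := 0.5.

(Q -> Q): 0.9 ≤ 0.9, so result = 1
((Q -> Q) & Q) = min(1, 0.9) = 0.9
(Q & ((Q -> Q) & Q)) = min(0.9, 0.9) = 0.9
(P | (Q & ((Q -> Q) & Q))) = max(0.3, 0.9) = 0.9
(Q & Q) = min(0.9, 0.9) = 0.9
(Q -> P): 0.9 > 0.3, so result = 0.3
(P | P) = max(0.3, 0.3) = 0.3
(P & (P | P)) = min(0.3, 0.3) = 0.3
((Q -> P) & (P & (P | P))) = min(0.3, 0.3) = 0.3
(((Q -> P) & (P & (P | P))) | P) = max(0.3, 0.3) = 0.3
(R | Q) = max(0.5, 0.9) = 0.9
~(R | Q): Gödel ¬ of 0.9 = 0 (operand ≠ 0)
((((Q -> P) & (P & (P | P))) | P) & ~(R | Q)) = min(0.3, 0) = 0
((Q & Q) & ((((Q -> P) & (P & (P | P))) | P) & ~(R | Q))) = min(0.9, 0) = 0
((P | (Q & ((Q -> Q) & Q))) & ((Q & Q) & ((((Q -> P) & (P & (P | P))) | P) & ~(R | Q)))) = min(0.9, 0) = 0

0.00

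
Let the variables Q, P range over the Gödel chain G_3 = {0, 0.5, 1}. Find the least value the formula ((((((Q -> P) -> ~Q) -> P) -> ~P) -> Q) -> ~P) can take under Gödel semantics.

0.00

The minimum is attained at Q = 0, P = 0.5:
  (Q -> P): 0 ≤ 0.5, so result = 1
  ~Q: Gödel ¬ of 0 = 1 (operand is 0)
  ((Q -> P) -> ~Q): 1 ≤ 1, so result = 1
  (((Q -> P) -> ~Q) -> P): 1 > 0.5, so result = 0.5
  ~P: Gödel ¬ of 0.5 = 0 (operand ≠ 0)
  ((((Q -> P) -> ~Q) -> P) -> ~P): 0.5 > 0, so result = 0
  (((((Q -> P) -> ~Q) -> P) -> ~P) -> Q): 0 ≤ 0, so result = 1
  ~P: Gödel ¬ of 0.5 = 0 (operand ≠ 0)
  ((((((Q -> P) -> ~Q) -> P) -> ~P) -> Q) -> ~P): 1 > 0, so result = 0
Checking all 9 assignments confirms none give a value below 0.00.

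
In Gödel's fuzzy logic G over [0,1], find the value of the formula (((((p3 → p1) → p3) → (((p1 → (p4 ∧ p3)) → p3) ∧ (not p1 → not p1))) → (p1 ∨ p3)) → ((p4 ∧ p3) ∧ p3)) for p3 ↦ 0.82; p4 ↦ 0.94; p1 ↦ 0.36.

0.82

(p3 → p1): 0.82 > 0.36, so result = 0.36
((p3 → p1) → p3): 0.36 ≤ 0.82, so result = 1
(p4 ∧ p3) = min(0.94, 0.82) = 0.82
(p1 → (p4 ∧ p3)): 0.36 ≤ 0.82, so result = 1
((p1 → (p4 ∧ p3)) → p3): 1 > 0.82, so result = 0.82
not p1: Gödel ¬ of 0.36 = 0 (operand ≠ 0)
not p1: Gödel ¬ of 0.36 = 0 (operand ≠ 0)
(not p1 → not p1): 0 ≤ 0, so result = 1
(((p1 → (p4 ∧ p3)) → p3) ∧ (not p1 → not p1)) = min(0.82, 1) = 0.82
(((p3 → p1) → p3) → (((p1 → (p4 ∧ p3)) → p3) ∧ (not p1 → not p1))): 1 > 0.82, so result = 0.82
(p1 ∨ p3) = max(0.36, 0.82) = 0.82
((((p3 → p1) → p3) → (((p1 → (p4 ∧ p3)) → p3) ∧ (not p1 → not p1))) → (p1 ∨ p3)): 0.82 ≤ 0.82, so result = 1
(p4 ∧ p3) = min(0.94, 0.82) = 0.82
((p4 ∧ p3) ∧ p3) = min(0.82, 0.82) = 0.82
(((((p3 → p1) → p3) → (((p1 → (p4 ∧ p3)) → p3) ∧ (not p1 → not p1))) → (p1 ∨ p3)) → ((p4 ∧ p3) ∧ p3)): 1 > 0.82, so result = 0.82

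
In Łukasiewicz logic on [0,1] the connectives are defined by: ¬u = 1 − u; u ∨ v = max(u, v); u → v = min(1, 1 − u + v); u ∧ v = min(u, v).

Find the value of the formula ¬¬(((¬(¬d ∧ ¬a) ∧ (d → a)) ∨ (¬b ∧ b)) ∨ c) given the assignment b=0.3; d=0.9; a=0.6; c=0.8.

¬d: Łukasiewicz ¬ gives 1 − 0.9 = 0.1
¬a: Łukasiewicz ¬ gives 1 − 0.6 = 0.4
(¬d ∧ ¬a) = min(0.1, 0.4) = 0.1
¬(¬d ∧ ¬a): Łukasiewicz ¬ gives 1 − 0.1 = 0.9
(d → a): min(1, 1 − 0.9 + 0.6) = 0.7
(¬(¬d ∧ ¬a) ∧ (d → a)) = min(0.9, 0.7) = 0.7
¬b: Łukasiewicz ¬ gives 1 − 0.3 = 0.7
(¬b ∧ b) = min(0.7, 0.3) = 0.3
((¬(¬d ∧ ¬a) ∧ (d → a)) ∨ (¬b ∧ b)) = max(0.7, 0.3) = 0.7
(((¬(¬d ∧ ¬a) ∧ (d → a)) ∨ (¬b ∧ b)) ∨ c) = max(0.7, 0.8) = 0.8
¬(((¬(¬d ∧ ¬a) ∧ (d → a)) ∨ (¬b ∧ b)) ∨ c): Łukasiewicz ¬ gives 1 − 0.8 = 0.2
¬¬(((¬(¬d ∧ ¬a) ∧ (d → a)) ∨ (¬b ∧ b)) ∨ c): Łukasiewicz ¬ gives 1 − 0.2 = 0.8

0.80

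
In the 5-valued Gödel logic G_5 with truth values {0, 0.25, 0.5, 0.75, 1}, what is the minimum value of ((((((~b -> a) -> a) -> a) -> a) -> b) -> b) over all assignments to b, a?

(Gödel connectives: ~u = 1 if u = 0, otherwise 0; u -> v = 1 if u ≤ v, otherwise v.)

0.25

The minimum is attained at b = 0.25, a = 0:
  ~b: Gödel ¬ of 0.25 = 0 (operand ≠ 0)
  (~b -> a): 0 ≤ 0, so result = 1
  ((~b -> a) -> a): 1 > 0, so result = 0
  (((~b -> a) -> a) -> a): 0 ≤ 0, so result = 1
  ((((~b -> a) -> a) -> a) -> a): 1 > 0, so result = 0
  (((((~b -> a) -> a) -> a) -> a) -> b): 0 ≤ 0.25, so result = 1
  ((((((~b -> a) -> a) -> a) -> a) -> b) -> b): 1 > 0.25, so result = 0.25
Checking all 25 assignments confirms none give a value below 0.25.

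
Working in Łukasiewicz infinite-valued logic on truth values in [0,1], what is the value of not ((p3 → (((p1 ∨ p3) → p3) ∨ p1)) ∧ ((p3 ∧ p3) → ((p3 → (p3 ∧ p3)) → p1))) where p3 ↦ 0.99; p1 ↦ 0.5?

0.49

(p1 ∨ p3) = max(0.5, 0.99) = 0.99
((p1 ∨ p3) → p3): min(1, 1 − 0.99 + 0.99) = 1
(((p1 ∨ p3) → p3) ∨ p1) = max(1, 0.5) = 1
(p3 → (((p1 ∨ p3) → p3) ∨ p1)): min(1, 1 − 0.99 + 1) = 1
(p3 ∧ p3) = min(0.99, 0.99) = 0.99
(p3 ∧ p3) = min(0.99, 0.99) = 0.99
(p3 → (p3 ∧ p3)): min(1, 1 − 0.99 + 0.99) = 1
((p3 → (p3 ∧ p3)) → p1): min(1, 1 − 1 + 0.5) = 0.5
((p3 ∧ p3) → ((p3 → (p3 ∧ p3)) → p1)): min(1, 1 − 0.99 + 0.5) = 0.51
((p3 → (((p1 ∨ p3) → p3) ∨ p1)) ∧ ((p3 ∧ p3) → ((p3 → (p3 ∧ p3)) → p1))) = min(1, 0.51) = 0.51
not ((p3 → (((p1 ∨ p3) → p3) ∨ p1)) ∧ ((p3 ∧ p3) → ((p3 → (p3 ∧ p3)) → p1))): Łukasiewicz ¬ gives 1 − 0.51 = 0.49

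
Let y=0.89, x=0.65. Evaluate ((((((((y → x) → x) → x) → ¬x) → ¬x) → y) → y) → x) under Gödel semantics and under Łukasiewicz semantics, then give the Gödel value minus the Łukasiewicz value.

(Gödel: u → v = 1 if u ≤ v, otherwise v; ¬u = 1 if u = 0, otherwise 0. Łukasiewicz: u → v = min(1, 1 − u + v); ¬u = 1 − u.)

Gödel evaluation:
  (y → x): 0.89 > 0.65, so result = 0.65
  ((y → x) → x): 0.65 ≤ 0.65, so result = 1
  (((y → x) → x) → x): 1 > 0.65, so result = 0.65
  ¬x: Gödel ¬ of 0.65 = 0 (operand ≠ 0)
  ((((y → x) → x) → x) → ¬x): 0.65 > 0, so result = 0
  ¬x: Gödel ¬ of 0.65 = 0 (operand ≠ 0)
  (((((y → x) → x) → x) → ¬x) → ¬x): 0 ≤ 0, so result = 1
  ((((((y → x) → x) → x) → ¬x) → ¬x) → y): 1 > 0.89, so result = 0.89
  (((((((y → x) → x) → x) → ¬x) → ¬x) → y) → y): 0.89 ≤ 0.89, so result = 1
  ((((((((y → x) → x) → x) → ¬x) → ¬x) → y) → y) → x): 1 > 0.65, so result = 0.65
  Gödel value = 0.65
Łukasiewicz evaluation:
  (y → x): min(1, 1 − 0.89 + 0.65) = 0.76
  ((y → x) → x): min(1, 1 − 0.76 + 0.65) = 0.89
  (((y → x) → x) → x): min(1, 1 − 0.89 + 0.65) = 0.76
  ¬x: Łukasiewicz ¬ gives 1 − 0.65 = 0.35
  ((((y → x) → x) → x) → ¬x): min(1, 1 − 0.76 + 0.35) = 0.59
  ¬x: Łukasiewicz ¬ gives 1 − 0.65 = 0.35
  (((((y → x) → x) → x) → ¬x) → ¬x): min(1, 1 − 0.59 + 0.35) = 0.76
  ((((((y → x) → x) → x) → ¬x) → ¬x) → y): min(1, 1 − 0.76 + 0.89) = 1
  (((((((y → x) → x) → x) → ¬x) → ¬x) → y) → y): min(1, 1 − 1 + 0.89) = 0.89
  ((((((((y → x) → x) → x) → ¬x) → ¬x) → y) → y) → x): min(1, 1 − 0.89 + 0.65) = 0.76
  Łukasiewicz value = 0.76
Difference: 0.65 − 0.76 = -0.11

-0.11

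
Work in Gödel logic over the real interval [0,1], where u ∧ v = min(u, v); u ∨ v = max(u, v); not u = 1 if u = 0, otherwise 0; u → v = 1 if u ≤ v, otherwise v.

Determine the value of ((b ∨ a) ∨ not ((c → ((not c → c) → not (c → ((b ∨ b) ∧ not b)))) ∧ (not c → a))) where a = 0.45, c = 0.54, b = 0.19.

0.45

(b ∨ a) = max(0.19, 0.45) = 0.45
not c: Gödel ¬ of 0.54 = 0 (operand ≠ 0)
(not c → c): 0 ≤ 0.54, so result = 1
(b ∨ b) = max(0.19, 0.19) = 0.19
not b: Gödel ¬ of 0.19 = 0 (operand ≠ 0)
((b ∨ b) ∧ not b) = min(0.19, 0) = 0
(c → ((b ∨ b) ∧ not b)): 0.54 > 0, so result = 0
not (c → ((b ∨ b) ∧ not b)): Gödel ¬ of 0 = 1 (operand is 0)
((not c → c) → not (c → ((b ∨ b) ∧ not b))): 1 ≤ 1, so result = 1
(c → ((not c → c) → not (c → ((b ∨ b) ∧ not b)))): 0.54 ≤ 1, so result = 1
not c: Gödel ¬ of 0.54 = 0 (operand ≠ 0)
(not c → a): 0 ≤ 0.45, so result = 1
((c → ((not c → c) → not (c → ((b ∨ b) ∧ not b)))) ∧ (not c → a)) = min(1, 1) = 1
not ((c → ((not c → c) → not (c → ((b ∨ b) ∧ not b)))) ∧ (not c → a)): Gödel ¬ of 1 = 0 (operand ≠ 0)
((b ∨ a) ∨ not ((c → ((not c → c) → not (c → ((b ∨ b) ∧ not b)))) ∧ (not c → a))) = max(0.45, 0) = 0.45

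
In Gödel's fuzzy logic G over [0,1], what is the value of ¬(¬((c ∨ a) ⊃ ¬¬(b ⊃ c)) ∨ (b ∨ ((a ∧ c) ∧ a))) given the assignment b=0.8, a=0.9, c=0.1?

0.00

(c ∨ a) = max(0.1, 0.9) = 0.9
(b ⊃ c): 0.8 > 0.1, so result = 0.1
¬(b ⊃ c): Gödel ¬ of 0.1 = 0 (operand ≠ 0)
¬¬(b ⊃ c): Gödel ¬ of 0 = 1 (operand is 0)
((c ∨ a) ⊃ ¬¬(b ⊃ c)): 0.9 ≤ 1, so result = 1
¬((c ∨ a) ⊃ ¬¬(b ⊃ c)): Gödel ¬ of 1 = 0 (operand ≠ 0)
(a ∧ c) = min(0.9, 0.1) = 0.1
((a ∧ c) ∧ a) = min(0.1, 0.9) = 0.1
(b ∨ ((a ∧ c) ∧ a)) = max(0.8, 0.1) = 0.8
(¬((c ∨ a) ⊃ ¬¬(b ⊃ c)) ∨ (b ∨ ((a ∧ c) ∧ a))) = max(0, 0.8) = 0.8
¬(¬((c ∨ a) ⊃ ¬¬(b ⊃ c)) ∨ (b ∨ ((a ∧ c) ∧ a))): Gödel ¬ of 0.8 = 0 (operand ≠ 0)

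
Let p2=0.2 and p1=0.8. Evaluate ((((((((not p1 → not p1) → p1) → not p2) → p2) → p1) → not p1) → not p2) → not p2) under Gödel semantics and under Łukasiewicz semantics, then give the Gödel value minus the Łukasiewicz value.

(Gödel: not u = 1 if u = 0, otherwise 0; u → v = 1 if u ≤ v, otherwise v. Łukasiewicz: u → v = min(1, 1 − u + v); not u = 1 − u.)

-0.80

Gödel evaluation:
  not p1: Gödel ¬ of 0.8 = 0 (operand ≠ 0)
  not p1: Gödel ¬ of 0.8 = 0 (operand ≠ 0)
  (not p1 → not p1): 0 ≤ 0, so result = 1
  ((not p1 → not p1) → p1): 1 > 0.8, so result = 0.8
  not p2: Gödel ¬ of 0.2 = 0 (operand ≠ 0)
  (((not p1 → not p1) → p1) → not p2): 0.8 > 0, so result = 0
  ((((not p1 → not p1) → p1) → not p2) → p2): 0 ≤ 0.2, so result = 1
  (((((not p1 → not p1) → p1) → not p2) → p2) → p1): 1 > 0.8, so result = 0.8
  not p1: Gödel ¬ of 0.8 = 0 (operand ≠ 0)
  ((((((not p1 → not p1) → p1) → not p2) → p2) → p1) → not p1): 0.8 > 0, so result = 0
  not p2: Gödel ¬ of 0.2 = 0 (operand ≠ 0)
  (((((((not p1 → not p1) → p1) → not p2) → p2) → p1) → not p1) → not p2): 0 ≤ 0, so result = 1
  not p2: Gödel ¬ of 0.2 = 0 (operand ≠ 0)
  ((((((((not p1 → not p1) → p1) → not p2) → p2) → p1) → not p1) → not p2) → not p2): 1 > 0, so result = 0
  Gödel value = 0
Łukasiewicz evaluation:
  not p1: Łukasiewicz ¬ gives 1 − 0.8 = 0.2
  not p1: Łukasiewicz ¬ gives 1 − 0.8 = 0.2
  (not p1 → not p1): min(1, 1 − 0.2 + 0.2) = 1
  ((not p1 → not p1) → p1): min(1, 1 − 1 + 0.8) = 0.8
  not p2: Łukasiewicz ¬ gives 1 − 0.2 = 0.8
  (((not p1 → not p1) → p1) → not p2): min(1, 1 − 0.8 + 0.8) = 1
  ((((not p1 → not p1) → p1) → not p2) → p2): min(1, 1 − 1 + 0.2) = 0.2
  (((((not p1 → not p1) → p1) → not p2) → p2) → p1): min(1, 1 − 0.2 + 0.8) = 1
  not p1: Łukasiewicz ¬ gives 1 − 0.8 = 0.2
  ((((((not p1 → not p1) → p1) → not p2) → p2) → p1) → not p1): min(1, 1 − 1 + 0.2) = 0.2
  not p2: Łukasiewicz ¬ gives 1 − 0.2 = 0.8
  (((((((not p1 → not p1) → p1) → not p2) → p2) → p1) → not p1) → not p2): min(1, 1 − 0.2 + 0.8) = 1
  not p2: Łukasiewicz ¬ gives 1 − 0.2 = 0.8
  ((((((((not p1 → not p1) → p1) → not p2) → p2) → p1) → not p1) → not p2) → not p2): min(1, 1 − 1 + 0.8) = 0.8
  Łukasiewicz value = 0.8
Difference: 0 − 0.8 = -0.80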